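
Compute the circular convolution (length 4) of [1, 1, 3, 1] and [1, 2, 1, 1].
Use y[k] = Σ_j u[j]·v[(k-j) mod 4]. y[0] = 1×1 + 1×1 + 3×1 + 1×2 = 7; y[1] = 1×2 + 1×1 + 3×1 + 1×1 = 7; y[2] = 1×1 + 1×2 + 3×1 + 1×1 = 7; y[3] = 1×1 + 1×1 + 3×2 + 1×1 = 9. Result: [7, 7, 7, 9]

[7, 7, 7, 9]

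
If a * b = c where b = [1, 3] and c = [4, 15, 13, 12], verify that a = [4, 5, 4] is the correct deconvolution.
Forward-compute [4, 5, 4] * [1, 3]: c[0] = 4×1 = 4; c[1] = 4×3 + 5×1 = 17; c[2] = 5×3 + 4×1 = 19; c[3] = 4×3 = 12 → [4, 17, 19, 12]. Does not match given c = [4, 15, 13, 12].

Not verified. [4, 5, 4] * [1, 3] = [4, 17, 19, 12], which differs from [4, 15, 13, 12] at index 1.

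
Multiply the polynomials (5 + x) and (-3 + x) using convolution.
Ascending coefficients: a = [5, 1], b = [-3, 1]. c[0] = 5×-3 = -15; c[1] = 5×1 + 1×-3 = 2; c[2] = 1×1 = 1. Result coefficients: [-15, 2, 1] → -15 + 2x + x^2

-15 + 2x + x^2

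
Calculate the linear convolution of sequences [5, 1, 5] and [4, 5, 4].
y[0] = 5×4 = 20; y[1] = 5×5 + 1×4 = 29; y[2] = 5×4 + 1×5 + 5×4 = 45; y[3] = 1×4 + 5×5 = 29; y[4] = 5×4 = 20

[20, 29, 45, 29, 20]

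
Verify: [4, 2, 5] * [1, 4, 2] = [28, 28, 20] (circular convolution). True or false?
Recompute circular convolution of [4, 2, 5] and [1, 4, 2]: y[0] = 4×1 + 2×2 + 5×4 = 28; y[1] = 4×4 + 2×1 + 5×2 = 28; y[2] = 4×2 + 2×4 + 5×1 = 21 → [28, 28, 21]. Compare to given [28, 28, 20]: they differ at index 2: given 20, correct 21, so answer: No

No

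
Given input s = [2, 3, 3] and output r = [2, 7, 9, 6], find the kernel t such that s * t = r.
Output length 4 = len(s) + len(t) - 1 ⇒ len(t) = 2. Solve t forward using t[k] = (r[k] - Σ_{i≥1} s[i]·t[k-i]) / s[0]: t[0] = r[0] / s[0] = 2 / 2 = 1; t[1] = (r[1] - 3×1) / s[0] = (7 - 3×1) / 2 = 2. So t = [1, 2]. Forward-check [2, 3, 3] * [1, 2]: r[0] = 2×1 = 2; r[1] = 2×2 + 3×1 = 7; r[2] = 3×2 + 3×1 = 9; r[3] = 3×2 = 6 → [2, 7, 9, 6] ✓

[1, 2]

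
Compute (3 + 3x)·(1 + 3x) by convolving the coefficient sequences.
Ascending coefficients: a = [3, 3], b = [1, 3]. c[0] = 3×1 = 3; c[1] = 3×3 + 3×1 = 12; c[2] = 3×3 = 9. Result coefficients: [3, 12, 9] → 3 + 12x + 9x^2

3 + 12x + 9x^2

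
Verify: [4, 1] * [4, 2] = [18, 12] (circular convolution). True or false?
Recompute circular convolution of [4, 1] and [4, 2]: y[0] = 4×4 + 1×2 = 18; y[1] = 4×2 + 1×4 = 12 → [18, 12]. Given [18, 12] matches, so answer: Yes

Yes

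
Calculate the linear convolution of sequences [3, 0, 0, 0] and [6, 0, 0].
y[0] = 3×6 = 18; y[1] = 3×0 + 0×6 = 0; y[2] = 3×0 + 0×0 + 0×6 = 0; y[3] = 0×0 + 0×0 + 0×6 = 0; y[4] = 0×0 + 0×0 = 0; y[5] = 0×0 = 0

[18, 0, 0, 0, 0, 0]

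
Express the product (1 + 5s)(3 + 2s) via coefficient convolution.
Ascending coefficients: a = [1, 5], b = [3, 2]. c[0] = 1×3 = 3; c[1] = 1×2 + 5×3 = 17; c[2] = 5×2 = 10. Result coefficients: [3, 17, 10] → 3 + 17s + 10s^2

3 + 17s + 10s^2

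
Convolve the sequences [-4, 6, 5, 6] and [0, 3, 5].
y[0] = -4×0 = 0; y[1] = -4×3 + 6×0 = -12; y[2] = -4×5 + 6×3 + 5×0 = -2; y[3] = 6×5 + 5×3 + 6×0 = 45; y[4] = 5×5 + 6×3 = 43; y[5] = 6×5 = 30

[0, -12, -2, 45, 43, 30]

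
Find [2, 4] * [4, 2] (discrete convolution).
y[0] = 2×4 = 8; y[1] = 2×2 + 4×4 = 20; y[2] = 4×2 = 8

[8, 20, 8]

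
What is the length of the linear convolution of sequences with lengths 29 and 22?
Linear/full convolution length: m + n - 1 = 29 + 22 - 1 = 50

50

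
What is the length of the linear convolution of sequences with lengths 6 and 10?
Linear/full convolution length: m + n - 1 = 6 + 10 - 1 = 15

15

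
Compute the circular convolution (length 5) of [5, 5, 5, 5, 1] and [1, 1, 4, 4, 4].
Use y[k] = Σ_j u[j]·v[(k-j) mod 5]. y[0] = 5×1 + 5×4 + 5×4 + 5×4 + 1×1 = 66; y[1] = 5×1 + 5×1 + 5×4 + 5×4 + 1×4 = 54; y[2] = 5×4 + 5×1 + 5×1 + 5×4 + 1×4 = 54; y[3] = 5×4 + 5×4 + 5×1 + 5×1 + 1×4 = 54; y[4] = 5×4 + 5×4 + 5×4 + 5×1 + 1×1 = 66. Result: [66, 54, 54, 54, 66]

[66, 54, 54, 54, 66]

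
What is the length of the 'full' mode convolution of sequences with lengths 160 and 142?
Linear/full convolution length: m + n - 1 = 160 + 142 - 1 = 301

301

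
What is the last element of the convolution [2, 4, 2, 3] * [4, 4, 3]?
Use y[k] = Σ_i a[i]·b[k-i] at k=5. y[5] = 3×3 = 9

9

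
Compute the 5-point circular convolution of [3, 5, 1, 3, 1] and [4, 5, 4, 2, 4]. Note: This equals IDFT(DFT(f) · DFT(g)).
Either evaluate y[k] = Σ_j f[j]·g[(k-j) mod 5] directly, or use IDFT(DFT(f) · DFT(g)). y[0] = 3×4 + 5×4 + 1×2 + 3×4 + 1×5 = 51; y[1] = 3×5 + 5×4 + 1×4 + 3×2 + 1×4 = 49; y[2] = 3×4 + 5×5 + 1×4 + 3×4 + 1×2 = 55; y[3] = 3×2 + 5×4 + 1×5 + 3×4 + 1×4 = 47; y[4] = 3×4 + 5×2 + 1×4 + 3×5 + 1×4 = 45. Result: [51, 49, 55, 47, 45]

[51, 49, 55, 47, 45]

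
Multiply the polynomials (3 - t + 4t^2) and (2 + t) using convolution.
Ascending coefficients: a = [3, -1, 4], b = [2, 1]. c[0] = 3×2 = 6; c[1] = 3×1 + -1×2 = 1; c[2] = -1×1 + 4×2 = 7; c[3] = 4×1 = 4. Result coefficients: [6, 1, 7, 4] → 6 + t + 7t^2 + 4t^3

6 + t + 7t^2 + 4t^3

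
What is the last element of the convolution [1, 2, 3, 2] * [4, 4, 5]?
Use y[k] = Σ_i a[i]·b[k-i] at k=5. y[5] = 2×5 = 10

10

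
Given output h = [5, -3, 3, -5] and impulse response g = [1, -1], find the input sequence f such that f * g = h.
Deconvolve h=[5, -3, 3, -5] by g=[1, -1]. Since g[0]=1, solve forward: f[0] = h[0] / 1 = 5; f[1] = (h[1] - 5×-1) / 1 = 2; f[2] = (h[2] - 2×-1) / 1 = 5. So f = [5, 2, 5]. Check by forward convolution: h[0] = 5×1 = 5; h[1] = 5×-1 + 2×1 = -3; h[2] = 2×-1 + 5×1 = 3; h[3] = 5×-1 = -5

[5, 2, 5]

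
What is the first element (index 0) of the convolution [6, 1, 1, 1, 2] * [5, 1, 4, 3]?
Use y[k] = Σ_i a[i]·b[k-i] at k=0. y[0] = 6×5 = 30

30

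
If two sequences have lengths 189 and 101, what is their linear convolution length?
Linear/full convolution length: m + n - 1 = 189 + 101 - 1 = 289

289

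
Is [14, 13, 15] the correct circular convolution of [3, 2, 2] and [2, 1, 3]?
Recompute circular convolution of [3, 2, 2] and [2, 1, 3]: y[0] = 3×2 + 2×3 + 2×1 = 14; y[1] = 3×1 + 2×2 + 2×3 = 13; y[2] = 3×3 + 2×1 + 2×2 = 15 → [14, 13, 15]. Given [14, 13, 15] matches, so answer: Yes

Yes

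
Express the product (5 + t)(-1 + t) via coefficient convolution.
Ascending coefficients: a = [5, 1], b = [-1, 1]. c[0] = 5×-1 = -5; c[1] = 5×1 + 1×-1 = 4; c[2] = 1×1 = 1. Result coefficients: [-5, 4, 1] → -5 + 4t + t^2

-5 + 4t + t^2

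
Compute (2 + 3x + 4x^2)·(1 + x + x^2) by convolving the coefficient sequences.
Ascending coefficients: a = [2, 3, 4], b = [1, 1, 1]. c[0] = 2×1 = 2; c[1] = 2×1 + 3×1 = 5; c[2] = 2×1 + 3×1 + 4×1 = 9; c[3] = 3×1 + 4×1 = 7; c[4] = 4×1 = 4. Result coefficients: [2, 5, 9, 7, 4] → 2 + 5x + 9x^2 + 7x^3 + 4x^4

2 + 5x + 9x^2 + 7x^3 + 4x^4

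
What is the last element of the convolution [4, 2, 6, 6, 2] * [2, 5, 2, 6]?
Use y[k] = Σ_i a[i]·b[k-i] at k=7. y[7] = 2×6 = 12

12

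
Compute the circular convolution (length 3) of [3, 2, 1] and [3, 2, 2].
Use y[k] = Σ_j s[j]·t[(k-j) mod 3]. y[0] = 3×3 + 2×2 + 1×2 = 15; y[1] = 3×2 + 2×3 + 1×2 = 14; y[2] = 3×2 + 2×2 + 1×3 = 13. Result: [15, 14, 13]

[15, 14, 13]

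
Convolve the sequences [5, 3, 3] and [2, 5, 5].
y[0] = 5×2 = 10; y[1] = 5×5 + 3×2 = 31; y[2] = 5×5 + 3×5 + 3×2 = 46; y[3] = 3×5 + 3×5 = 30; y[4] = 3×5 = 15

[10, 31, 46, 30, 15]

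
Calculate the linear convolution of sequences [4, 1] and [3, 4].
y[0] = 4×3 = 12; y[1] = 4×4 + 1×3 = 19; y[2] = 1×4 = 4

[12, 19, 4]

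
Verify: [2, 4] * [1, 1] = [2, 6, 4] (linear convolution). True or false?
Recompute linear convolution of [2, 4] and [1, 1]: y[0] = 2×1 = 2; y[1] = 2×1 + 4×1 = 6; y[2] = 4×1 = 4 → [2, 6, 4]. Given [2, 6, 4] matches, so answer: Yes

Yes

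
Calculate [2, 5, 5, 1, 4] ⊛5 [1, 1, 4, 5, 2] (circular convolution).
Use y[k] = Σ_j u[j]·v[(k-j) mod 5]. y[0] = 2×1 + 5×2 + 5×5 + 1×4 + 4×1 = 45; y[1] = 2×1 + 5×1 + 5×2 + 1×5 + 4×4 = 38; y[2] = 2×4 + 5×1 + 5×1 + 1×2 + 4×5 = 40; y[3] = 2×5 + 5×4 + 5×1 + 1×1 + 4×2 = 44; y[4] = 2×2 + 5×5 + 5×4 + 1×1 + 4×1 = 54. Result: [45, 38, 40, 44, 54]

[45, 38, 40, 44, 54]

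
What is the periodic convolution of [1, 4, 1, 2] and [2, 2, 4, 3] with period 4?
Use y[k] = Σ_j f[j]·g[(k-j) mod 4]. y[0] = 1×2 + 4×3 + 1×4 + 2×2 = 22; y[1] = 1×2 + 4×2 + 1×3 + 2×4 = 21; y[2] = 1×4 + 4×2 + 1×2 + 2×3 = 20; y[3] = 1×3 + 4×4 + 1×2 + 2×2 = 25. Result: [22, 21, 20, 25]

[22, 21, 20, 25]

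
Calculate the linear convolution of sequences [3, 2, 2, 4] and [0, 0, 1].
y[0] = 3×0 = 0; y[1] = 3×0 + 2×0 = 0; y[2] = 3×1 + 2×0 + 2×0 = 3; y[3] = 2×1 + 2×0 + 4×0 = 2; y[4] = 2×1 + 4×0 = 2; y[5] = 4×1 = 4

[0, 0, 3, 2, 2, 4]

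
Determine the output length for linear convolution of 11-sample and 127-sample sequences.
Linear/full convolution length: m + n - 1 = 11 + 127 - 1 = 137

137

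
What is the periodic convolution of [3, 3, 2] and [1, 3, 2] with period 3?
Use y[k] = Σ_j x[j]·h[(k-j) mod 3]. y[0] = 3×1 + 3×2 + 2×3 = 15; y[1] = 3×3 + 3×1 + 2×2 = 16; y[2] = 3×2 + 3×3 + 2×1 = 17. Result: [15, 16, 17]

[15, 16, 17]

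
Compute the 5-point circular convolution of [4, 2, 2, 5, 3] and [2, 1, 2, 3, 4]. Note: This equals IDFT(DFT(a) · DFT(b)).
Either evaluate y[k] = Σ_j a[j]·b[(k-j) mod 5] directly, or use IDFT(DFT(a) · DFT(b)). y[0] = 4×2 + 2×4 + 2×3 + 5×2 + 3×1 = 35; y[1] = 4×1 + 2×2 + 2×4 + 5×3 + 3×2 = 37; y[2] = 4×2 + 2×1 + 2×2 + 5×4 + 3×3 = 43; y[3] = 4×3 + 2×2 + 2×1 + 5×2 + 3×4 = 40; y[4] = 4×4 + 2×3 + 2×2 + 5×1 + 3×2 = 37. Result: [35, 37, 43, 40, 37]

[35, 37, 43, 40, 37]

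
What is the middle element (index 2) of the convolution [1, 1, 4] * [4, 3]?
Use y[k] = Σ_i a[i]·b[k-i] at k=2. y[2] = 1×3 + 4×4 = 19

19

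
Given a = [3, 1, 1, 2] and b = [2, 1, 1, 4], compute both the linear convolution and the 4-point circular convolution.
Linear: y_lin[0] = 3×2 = 6; y_lin[1] = 3×1 + 1×2 = 5; y_lin[2] = 3×1 + 1×1 + 1×2 = 6; y_lin[3] = 3×4 + 1×1 + 1×1 + 2×2 = 18; y_lin[4] = 1×4 + 1×1 + 2×1 = 7; y_lin[5] = 1×4 + 2×1 = 6; y_lin[6] = 2×4 = 8 → [6, 5, 6, 18, 7, 6, 8]. Circular (length 4): y[0] = 3×2 + 1×4 + 1×1 + 2×1 = 13; y[1] = 3×1 + 1×2 + 1×4 + 2×1 = 11; y[2] = 3×1 + 1×1 + 1×2 + 2×4 = 14; y[3] = 3×4 + 1×1 + 1×1 + 2×2 = 18 → [13, 11, 14, 18]

Linear: [6, 5, 6, 18, 7, 6, 8], Circular: [13, 11, 14, 18]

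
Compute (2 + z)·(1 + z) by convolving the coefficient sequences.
Ascending coefficients: a = [2, 1], b = [1, 1]. c[0] = 2×1 = 2; c[1] = 2×1 + 1×1 = 3; c[2] = 1×1 = 1. Result coefficients: [2, 3, 1] → 2 + 3z + z^2

2 + 3z + z^2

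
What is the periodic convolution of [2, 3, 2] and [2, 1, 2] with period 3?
Use y[k] = Σ_j s[j]·t[(k-j) mod 3]. y[0] = 2×2 + 3×2 + 2×1 = 12; y[1] = 2×1 + 3×2 + 2×2 = 12; y[2] = 2×2 + 3×1 + 2×2 = 11. Result: [12, 12, 11]

[12, 12, 11]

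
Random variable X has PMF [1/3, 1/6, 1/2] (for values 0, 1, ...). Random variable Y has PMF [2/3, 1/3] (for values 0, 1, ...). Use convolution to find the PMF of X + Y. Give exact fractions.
P(X+Y=k) = Σ_i P(X=i)·P(Y=k-i) — a convolution of [1/3, 1/6, 1/2] and [2/3, 1/3]. P(X+Y=0) = (1/3)×(2/3) = 2/9; P(X+Y=1) = (1/3)×(1/3) + (1/6)×(2/3) = 1/9 + 1/9 = 2/9; P(X+Y=2) = (1/6)×(1/3) + (1/2)×(2/3) = 1/18 + 1/3 = 7/18; P(X+Y=3) = (1/2)×(1/3) = 1/6. PMF: [2/9, 2/9, 7/18, 1/6] (sums to 1 ✓)

[2/9, 2/9, 7/18, 1/6]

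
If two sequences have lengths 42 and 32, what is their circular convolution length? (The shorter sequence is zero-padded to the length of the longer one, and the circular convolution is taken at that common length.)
Circular convolution (zero-padding the shorter input) has length max(m, n) = max(42, 32) = 42

42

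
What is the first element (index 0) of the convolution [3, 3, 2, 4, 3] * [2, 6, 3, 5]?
Use y[k] = Σ_i a[i]·b[k-i] at k=0. y[0] = 3×2 = 6

6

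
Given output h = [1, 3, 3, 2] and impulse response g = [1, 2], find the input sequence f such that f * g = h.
Deconvolve h=[1, 3, 3, 2] by g=[1, 2]. Since g[0]=1, solve forward: f[0] = h[0] / 1 = 1; f[1] = (h[1] - 1×2) / 1 = 1; f[2] = (h[2] - 1×2) / 1 = 1. So f = [1, 1, 1]. Check by forward convolution: h[0] = 1×1 = 1; h[1] = 1×2 + 1×1 = 3; h[2] = 1×2 + 1×1 = 3; h[3] = 1×2 = 2

[1, 1, 1]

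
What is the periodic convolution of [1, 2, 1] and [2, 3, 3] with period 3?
Use y[k] = Σ_j x[j]·h[(k-j) mod 3]. y[0] = 1×2 + 2×3 + 1×3 = 11; y[1] = 1×3 + 2×2 + 1×3 = 10; y[2] = 1×3 + 2×3 + 1×2 = 11. Result: [11, 10, 11]

[11, 10, 11]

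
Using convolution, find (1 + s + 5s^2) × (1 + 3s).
Ascending coefficients: a = [1, 1, 5], b = [1, 3]. c[0] = 1×1 = 1; c[1] = 1×3 + 1×1 = 4; c[2] = 1×3 + 5×1 = 8; c[3] = 5×3 = 15. Result coefficients: [1, 4, 8, 15] → 1 + 4s + 8s^2 + 15s^3

1 + 4s + 8s^2 + 15s^3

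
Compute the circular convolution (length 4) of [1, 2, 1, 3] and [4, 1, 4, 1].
Use y[k] = Σ_j f[j]·g[(k-j) mod 4]. y[0] = 1×4 + 2×1 + 1×4 + 3×1 = 13; y[1] = 1×1 + 2×4 + 1×1 + 3×4 = 22; y[2] = 1×4 + 2×1 + 1×4 + 3×1 = 13; y[3] = 1×1 + 2×4 + 1×1 + 3×4 = 22. Result: [13, 22, 13, 22]

[13, 22, 13, 22]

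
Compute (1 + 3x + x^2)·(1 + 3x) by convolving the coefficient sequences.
Ascending coefficients: a = [1, 3, 1], b = [1, 3]. c[0] = 1×1 = 1; c[1] = 1×3 + 3×1 = 6; c[2] = 3×3 + 1×1 = 10; c[3] = 1×3 = 3. Result coefficients: [1, 6, 10, 3] → 1 + 6x + 10x^2 + 3x^3

1 + 6x + 10x^2 + 3x^3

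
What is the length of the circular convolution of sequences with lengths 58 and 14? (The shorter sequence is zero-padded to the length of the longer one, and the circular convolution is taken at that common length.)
Circular convolution (zero-padding the shorter input) has length max(m, n) = max(58, 14) = 58

58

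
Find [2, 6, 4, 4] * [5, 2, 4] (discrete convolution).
y[0] = 2×5 = 10; y[1] = 2×2 + 6×5 = 34; y[2] = 2×4 + 6×2 + 4×5 = 40; y[3] = 6×4 + 4×2 + 4×5 = 52; y[4] = 4×4 + 4×2 = 24; y[5] = 4×4 = 16

[10, 34, 40, 52, 24, 16]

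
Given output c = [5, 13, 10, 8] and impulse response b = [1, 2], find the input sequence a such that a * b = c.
Deconvolve c=[5, 13, 10, 8] by b=[1, 2]. Since b[0]=1, solve forward: a[0] = c[0] / 1 = 5; a[1] = (c[1] - 5×2) / 1 = 3; a[2] = (c[2] - 3×2) / 1 = 4. So a = [5, 3, 4]. Check by forward convolution: c[0] = 5×1 = 5; c[1] = 5×2 + 3×1 = 13; c[2] = 3×2 + 4×1 = 10; c[3] = 4×2 = 8

[5, 3, 4]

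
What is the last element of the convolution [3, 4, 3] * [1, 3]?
Use y[k] = Σ_i a[i]·b[k-i] at k=3. y[3] = 3×3 = 9

9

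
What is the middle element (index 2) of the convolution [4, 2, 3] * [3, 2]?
Use y[k] = Σ_i a[i]·b[k-i] at k=2. y[2] = 2×2 + 3×3 = 13

13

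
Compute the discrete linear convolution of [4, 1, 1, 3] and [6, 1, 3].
y[0] = 4×6 = 24; y[1] = 4×1 + 1×6 = 10; y[2] = 4×3 + 1×1 + 1×6 = 19; y[3] = 1×3 + 1×1 + 3×6 = 22; y[4] = 1×3 + 3×1 = 6; y[5] = 3×3 = 9

[24, 10, 19, 22, 6, 9]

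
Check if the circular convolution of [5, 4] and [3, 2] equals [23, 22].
Recompute circular convolution of [5, 4] and [3, 2]: y[0] = 5×3 + 4×2 = 23; y[1] = 5×2 + 4×3 = 22 → [23, 22]. Given [23, 22] matches, so answer: Yes

Yes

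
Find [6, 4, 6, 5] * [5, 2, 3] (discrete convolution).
y[0] = 6×5 = 30; y[1] = 6×2 + 4×5 = 32; y[2] = 6×3 + 4×2 + 6×5 = 56; y[3] = 4×3 + 6×2 + 5×5 = 49; y[4] = 6×3 + 5×2 = 28; y[5] = 5×3 = 15

[30, 32, 56, 49, 28, 15]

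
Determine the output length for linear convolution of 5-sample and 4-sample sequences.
Linear/full convolution length: m + n - 1 = 5 + 4 - 1 = 8

8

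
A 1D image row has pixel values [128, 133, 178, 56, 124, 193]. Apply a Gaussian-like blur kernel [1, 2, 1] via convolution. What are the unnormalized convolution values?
Convolve image row [128, 133, 178, 56, 124, 193] with kernel [1, 2, 1]: y[0] = 128×1 = 128; y[1] = 128×2 + 133×1 = 389; y[2] = 128×1 + 133×2 + 178×1 = 572; y[3] = 133×1 + 178×2 + 56×1 = 545; y[4] = 178×1 + 56×2 + 124×1 = 414; y[5] = 56×1 + 124×2 + 193×1 = 497; y[6] = 124×1 + 193×2 = 510; y[7] = 193×1 = 193 → [128, 389, 572, 545, 414, 497, 510, 193]. Normalization factor = sum(kernel) = 4.

[128, 389, 572, 545, 414, 497, 510, 193]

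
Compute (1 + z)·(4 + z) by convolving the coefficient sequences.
Ascending coefficients: a = [1, 1], b = [4, 1]. c[0] = 1×4 = 4; c[1] = 1×1 + 1×4 = 5; c[2] = 1×1 = 1. Result coefficients: [4, 5, 1] → 4 + 5z + z^2

4 + 5z + z^2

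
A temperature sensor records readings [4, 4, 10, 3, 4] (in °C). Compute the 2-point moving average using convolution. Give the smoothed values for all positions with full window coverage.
2-point moving average kernel = [1, 1]. Apply in 'valid' mode (full window coverage): avg[0] = (4 + 4) / 2 = 4.0; avg[1] = (4 + 10) / 2 = 7.0; avg[2] = (10 + 3) / 2 = 6.5; avg[3] = (3 + 4) / 2 = 3.5. Smoothed values: [4.0, 7.0, 6.5, 3.5]

[4.0, 7.0, 6.5, 3.5]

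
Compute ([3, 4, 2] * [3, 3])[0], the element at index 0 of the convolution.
Use y[k] = Σ_i a[i]·b[k-i] at k=0. y[0] = 3×3 = 9

9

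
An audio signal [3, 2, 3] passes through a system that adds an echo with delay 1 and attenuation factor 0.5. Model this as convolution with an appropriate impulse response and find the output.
Direct-path + delayed-attenuated-path model → impulse response h = [1, 0.5] (1 at lag 0, 0.5 at lag 1). Output y[n] = x[n] + 0.5·x[n - 1] (with x[n] = 0 outside 0..2): y[0] = 3 + 0.5×0 = 3; y[1] = 2 + 0.5×3 = 3.5; y[2] = 3 + 0.5×2 = 4.0; y[3] = 0 + 0.5×3 = 1.5. So y = [3, 3.5, 4.0, 1.5]

[3, 3.5, 4.0, 1.5]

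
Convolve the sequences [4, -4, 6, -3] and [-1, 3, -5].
y[0] = 4×-1 = -4; y[1] = 4×3 + -4×-1 = 16; y[2] = 4×-5 + -4×3 + 6×-1 = -38; y[3] = -4×-5 + 6×3 + -3×-1 = 41; y[4] = 6×-5 + -3×3 = -39; y[5] = -3×-5 = 15

[-4, 16, -38, 41, -39, 15]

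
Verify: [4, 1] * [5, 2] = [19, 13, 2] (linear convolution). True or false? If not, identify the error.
Recompute linear convolution of [4, 1] and [5, 2]: y[0] = 4×5 = 20; y[1] = 4×2 + 1×5 = 13; y[2] = 1×2 = 2 → [20, 13, 2]. Compare to given [19, 13, 2]: they differ at index 0: given 19, correct 20, so answer: No

No. Error at index 0: given 19, correct 20.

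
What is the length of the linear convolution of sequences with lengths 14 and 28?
Linear/full convolution length: m + n - 1 = 14 + 28 - 1 = 41

41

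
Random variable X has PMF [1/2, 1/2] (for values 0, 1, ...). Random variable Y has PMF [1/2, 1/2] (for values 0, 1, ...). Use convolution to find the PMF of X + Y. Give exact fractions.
P(X+Y=k) = Σ_i P(X=i)·P(Y=k-i) — a convolution of [1/2, 1/2] and [1/2, 1/2]. P(X+Y=0) = (1/2)×(1/2) = 1/4; P(X+Y=1) = (1/2)×(1/2) + (1/2)×(1/2) = 1/4 + 1/4 = 1/2; P(X+Y=2) = (1/2)×(1/2) = 1/4. PMF: [1/4, 1/2, 1/4] (sums to 1 ✓)

[1/4, 1/2, 1/4]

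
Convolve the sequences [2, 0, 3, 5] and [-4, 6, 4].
y[0] = 2×-4 = -8; y[1] = 2×6 + 0×-4 = 12; y[2] = 2×4 + 0×6 + 3×-4 = -4; y[3] = 0×4 + 3×6 + 5×-4 = -2; y[4] = 3×4 + 5×6 = 42; y[5] = 5×4 = 20

[-8, 12, -4, -2, 42, 20]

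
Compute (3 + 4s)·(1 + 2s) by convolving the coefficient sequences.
Ascending coefficients: a = [3, 4], b = [1, 2]. c[0] = 3×1 = 3; c[1] = 3×2 + 4×1 = 10; c[2] = 4×2 = 8. Result coefficients: [3, 10, 8] → 3 + 10s + 8s^2

3 + 10s + 8s^2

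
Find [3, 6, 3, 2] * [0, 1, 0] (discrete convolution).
y[0] = 3×0 = 0; y[1] = 3×1 + 6×0 = 3; y[2] = 3×0 + 6×1 + 3×0 = 6; y[3] = 6×0 + 3×1 + 2×0 = 3; y[4] = 3×0 + 2×1 = 2; y[5] = 2×0 = 0

[0, 3, 6, 3, 2, 0]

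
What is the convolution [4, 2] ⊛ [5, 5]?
y[0] = 4×5 = 20; y[1] = 4×5 + 2×5 = 30; y[2] = 2×5 = 10

[20, 30, 10]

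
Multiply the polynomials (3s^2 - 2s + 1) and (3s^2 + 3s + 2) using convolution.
Ascending coefficients: a = [1, -2, 3], b = [2, 3, 3]. c[0] = 1×2 = 2; c[1] = 1×3 + -2×2 = -1; c[2] = 1×3 + -2×3 + 3×2 = 3; c[3] = -2×3 + 3×3 = 3; c[4] = 3×3 = 9. Result coefficients: [2, -1, 3, 3, 9] → 9s^4 + 3s^3 + 3s^2 - s + 2

9s^4 + 3s^3 + 3s^2 - s + 2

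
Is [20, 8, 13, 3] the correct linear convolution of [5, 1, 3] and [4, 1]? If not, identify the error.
Recompute linear convolution of [5, 1, 3] and [4, 1]: y[0] = 5×4 = 20; y[1] = 5×1 + 1×4 = 9; y[2] = 1×1 + 3×4 = 13; y[3] = 3×1 = 3 → [20, 9, 13, 3]. Compare to given [20, 8, 13, 3]: they differ at index 1: given 8, correct 9, so answer: No

No. Error at index 1: given 8, correct 9.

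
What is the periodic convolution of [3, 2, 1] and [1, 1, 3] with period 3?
Use y[k] = Σ_j f[j]·g[(k-j) mod 3]. y[0] = 3×1 + 2×3 + 1×1 = 10; y[1] = 3×1 + 2×1 + 1×3 = 8; y[2] = 3×3 + 2×1 + 1×1 = 12. Result: [10, 8, 12]

[10, 8, 12]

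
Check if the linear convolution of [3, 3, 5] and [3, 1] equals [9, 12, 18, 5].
Recompute linear convolution of [3, 3, 5] and [3, 1]: y[0] = 3×3 = 9; y[1] = 3×1 + 3×3 = 12; y[2] = 3×1 + 5×3 = 18; y[3] = 5×1 = 5 → [9, 12, 18, 5]. Given [9, 12, 18, 5] matches, so answer: Yes

Yes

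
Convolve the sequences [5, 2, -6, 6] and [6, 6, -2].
y[0] = 5×6 = 30; y[1] = 5×6 + 2×6 = 42; y[2] = 5×-2 + 2×6 + -6×6 = -34; y[3] = 2×-2 + -6×6 + 6×6 = -4; y[4] = -6×-2 + 6×6 = 48; y[5] = 6×-2 = -12

[30, 42, -34, -4, 48, -12]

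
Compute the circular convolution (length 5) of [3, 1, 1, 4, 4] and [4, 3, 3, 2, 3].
Use y[k] = Σ_j f[j]·g[(k-j) mod 5]. y[0] = 3×4 + 1×3 + 1×2 + 4×3 + 4×3 = 41; y[1] = 3×3 + 1×4 + 1×3 + 4×2 + 4×3 = 36; y[2] = 3×3 + 1×3 + 1×4 + 4×3 + 4×2 = 36; y[3] = 3×2 + 1×3 + 1×3 + 4×4 + 4×3 = 40; y[4] = 3×3 + 1×2 + 1×3 + 4×3 + 4×4 = 42. Result: [41, 36, 36, 40, 42]

[41, 36, 36, 40, 42]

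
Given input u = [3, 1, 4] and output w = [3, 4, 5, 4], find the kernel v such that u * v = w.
Output length 4 = len(u) + len(v) - 1 ⇒ len(v) = 2. Solve v forward using v[k] = (w[k] - Σ_{i≥1} u[i]·v[k-i]) / u[0]: v[0] = w[0] / u[0] = 3 / 3 = 1; v[1] = (w[1] - 1×1) / u[0] = (4 - 1×1) / 3 = 1. So v = [1, 1]. Forward-check [3, 1, 4] * [1, 1]: w[0] = 3×1 = 3; w[1] = 3×1 + 1×1 = 4; w[2] = 1×1 + 4×1 = 5; w[3] = 4×1 = 4 → [3, 4, 5, 4] ✓

[1, 1]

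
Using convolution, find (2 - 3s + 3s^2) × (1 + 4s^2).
Ascending coefficients: a = [2, -3, 3], b = [1, 0, 4]. c[0] = 2×1 = 2; c[1] = 2×0 + -3×1 = -3; c[2] = 2×4 + -3×0 + 3×1 = 11; c[3] = -3×4 + 3×0 = -12; c[4] = 3×4 = 12. Result coefficients: [2, -3, 11, -12, 12] → 2 - 3s + 11s^2 - 12s^3 + 12s^4

2 - 3s + 11s^2 - 12s^3 + 12s^4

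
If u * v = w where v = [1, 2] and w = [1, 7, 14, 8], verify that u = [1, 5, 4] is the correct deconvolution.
Forward-compute [1, 5, 4] * [1, 2]: w[0] = 1×1 = 1; w[1] = 1×2 + 5×1 = 7; w[2] = 5×2 + 4×1 = 14; w[3] = 4×2 = 8 → [1, 7, 14, 8]. Matches given w = [1, 7, 14, 8], so verified.

Verified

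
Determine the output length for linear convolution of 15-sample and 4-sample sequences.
Linear/full convolution length: m + n - 1 = 15 + 4 - 1 = 18

18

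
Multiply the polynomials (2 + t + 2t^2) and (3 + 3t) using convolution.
Ascending coefficients: a = [2, 1, 2], b = [3, 3]. c[0] = 2×3 = 6; c[1] = 2×3 + 1×3 = 9; c[2] = 1×3 + 2×3 = 9; c[3] = 2×3 = 6. Result coefficients: [6, 9, 9, 6] → 6 + 9t + 9t^2 + 6t^3

6 + 9t + 9t^2 + 6t^3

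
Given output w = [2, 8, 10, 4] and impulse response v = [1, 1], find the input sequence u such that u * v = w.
Deconvolve w=[2, 8, 10, 4] by v=[1, 1]. Since v[0]=1, solve forward: u[0] = w[0] / 1 = 2; u[1] = (w[1] - 2×1) / 1 = 6; u[2] = (w[2] - 6×1) / 1 = 4. So u = [2, 6, 4]. Check by forward convolution: w[0] = 2×1 = 2; w[1] = 2×1 + 6×1 = 8; w[2] = 6×1 + 4×1 = 10; w[3] = 4×1 = 4

[2, 6, 4]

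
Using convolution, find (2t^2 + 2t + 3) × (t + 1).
Ascending coefficients: a = [3, 2, 2], b = [1, 1]. c[0] = 3×1 = 3; c[1] = 3×1 + 2×1 = 5; c[2] = 2×1 + 2×1 = 4; c[3] = 2×1 = 2. Result coefficients: [3, 5, 4, 2] → 2t^3 + 4t^2 + 5t + 3

2t^3 + 4t^2 + 5t + 3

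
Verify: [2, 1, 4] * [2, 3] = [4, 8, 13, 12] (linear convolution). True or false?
Recompute linear convolution of [2, 1, 4] and [2, 3]: y[0] = 2×2 = 4; y[1] = 2×3 + 1×2 = 8; y[2] = 1×3 + 4×2 = 11; y[3] = 4×3 = 12 → [4, 8, 11, 12]. Compare to given [4, 8, 13, 12]: they differ at index 2: given 13, correct 11, so answer: No

No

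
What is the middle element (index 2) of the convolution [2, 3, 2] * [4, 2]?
Use y[k] = Σ_i a[i]·b[k-i] at k=2. y[2] = 3×2 + 2×4 = 14

14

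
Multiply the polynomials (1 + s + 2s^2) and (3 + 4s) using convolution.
Ascending coefficients: a = [1, 1, 2], b = [3, 4]. c[0] = 1×3 = 3; c[1] = 1×4 + 1×3 = 7; c[2] = 1×4 + 2×3 = 10; c[3] = 2×4 = 8. Result coefficients: [3, 7, 10, 8] → 3 + 7s + 10s^2 + 8s^3

3 + 7s + 10s^2 + 8s^3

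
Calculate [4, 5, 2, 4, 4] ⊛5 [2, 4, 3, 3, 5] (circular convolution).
Use y[k] = Σ_j x[j]·h[(k-j) mod 5]. y[0] = 4×2 + 5×5 + 2×3 + 4×3 + 4×4 = 67; y[1] = 4×4 + 5×2 + 2×5 + 4×3 + 4×3 = 60; y[2] = 4×3 + 5×4 + 2×2 + 4×5 + 4×3 = 68; y[3] = 4×3 + 5×3 + 2×4 + 4×2 + 4×5 = 63; y[4] = 4×5 + 5×3 + 2×3 + 4×4 + 4×2 = 65. Result: [67, 60, 68, 63, 65]

[67, 60, 68, 63, 65]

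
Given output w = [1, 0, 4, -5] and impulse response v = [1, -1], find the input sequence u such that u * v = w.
Deconvolve w=[1, 0, 4, -5] by v=[1, -1]. Since v[0]=1, solve forward: u[0] = w[0] / 1 = 1; u[1] = (w[1] - 1×-1) / 1 = 1; u[2] = (w[2] - 1×-1) / 1 = 5. So u = [1, 1, 5]. Check by forward convolution: w[0] = 1×1 = 1; w[1] = 1×-1 + 1×1 = 0; w[2] = 1×-1 + 5×1 = 4; w[3] = 5×-1 = -5

[1, 1, 5]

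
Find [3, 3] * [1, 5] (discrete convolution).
y[0] = 3×1 = 3; y[1] = 3×5 + 3×1 = 18; y[2] = 3×5 = 15

[3, 18, 15]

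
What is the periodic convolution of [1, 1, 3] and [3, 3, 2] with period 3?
Use y[k] = Σ_j s[j]·t[(k-j) mod 3]. y[0] = 1×3 + 1×2 + 3×3 = 14; y[1] = 1×3 + 1×3 + 3×2 = 12; y[2] = 1×2 + 1×3 + 3×3 = 14. Result: [14, 12, 14]

[14, 12, 14]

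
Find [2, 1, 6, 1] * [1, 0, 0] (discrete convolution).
y[0] = 2×1 = 2; y[1] = 2×0 + 1×1 = 1; y[2] = 2×0 + 1×0 + 6×1 = 6; y[3] = 1×0 + 6×0 + 1×1 = 1; y[4] = 6×0 + 1×0 = 0; y[5] = 1×0 = 0

[2, 1, 6, 1, 0, 0]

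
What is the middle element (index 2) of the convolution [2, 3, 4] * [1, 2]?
Use y[k] = Σ_i a[i]·b[k-i] at k=2. y[2] = 3×2 + 4×1 = 10

10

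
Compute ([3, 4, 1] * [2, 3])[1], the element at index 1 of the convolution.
Use y[k] = Σ_i a[i]·b[k-i] at k=1. y[1] = 3×3 + 4×2 = 17

17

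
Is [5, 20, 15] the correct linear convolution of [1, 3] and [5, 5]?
Recompute linear convolution of [1, 3] and [5, 5]: y[0] = 1×5 = 5; y[1] = 1×5 + 3×5 = 20; y[2] = 3×5 = 15 → [5, 20, 15]. Given [5, 20, 15] matches, so answer: Yes

Yes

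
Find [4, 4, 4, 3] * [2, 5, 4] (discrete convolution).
y[0] = 4×2 = 8; y[1] = 4×5 + 4×2 = 28; y[2] = 4×4 + 4×5 + 4×2 = 44; y[3] = 4×4 + 4×5 + 3×2 = 42; y[4] = 4×4 + 3×5 = 31; y[5] = 3×4 = 12

[8, 28, 44, 42, 31, 12]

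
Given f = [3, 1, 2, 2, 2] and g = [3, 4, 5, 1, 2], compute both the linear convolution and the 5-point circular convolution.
Linear: y_lin[0] = 3×3 = 9; y_lin[1] = 3×4 + 1×3 = 15; y_lin[2] = 3×5 + 1×4 + 2×3 = 25; y_lin[3] = 3×1 + 1×5 + 2×4 + 2×3 = 22; y_lin[4] = 3×2 + 1×1 + 2×5 + 2×4 + 2×3 = 31; y_lin[5] = 1×2 + 2×1 + 2×5 + 2×4 = 22; y_lin[6] = 2×2 + 2×1 + 2×5 = 16; y_lin[7] = 2×2 + 2×1 = 6; y_lin[8] = 2×2 = 4 → [9, 15, 25, 22, 31, 22, 16, 6, 4]. Circular (length 5): y[0] = 3×3 + 1×2 + 2×1 + 2×5 + 2×4 = 31; y[1] = 3×4 + 1×3 + 2×2 + 2×1 + 2×5 = 31; y[2] = 3×5 + 1×4 + 2×3 + 2×2 + 2×1 = 31; y[3] = 3×1 + 1×5 + 2×4 + 2×3 + 2×2 = 26; y[4] = 3×2 + 1×1 + 2×5 + 2×4 + 2×3 = 31 → [31, 31, 31, 26, 31]

Linear: [9, 15, 25, 22, 31, 22, 16, 6, 4], Circular: [31, 31, 31, 26, 31]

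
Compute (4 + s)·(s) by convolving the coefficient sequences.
Ascending coefficients: a = [4, 1], b = [0, 1]. c[0] = 4×0 = 0; c[1] = 4×1 + 1×0 = 4; c[2] = 1×1 = 1. Result coefficients: [0, 4, 1] → 4s + s^2

4s + s^2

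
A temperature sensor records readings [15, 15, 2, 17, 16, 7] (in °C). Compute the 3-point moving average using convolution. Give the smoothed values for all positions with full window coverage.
3-point moving average kernel = [1, 1, 1]. Apply in 'valid' mode (full window coverage): avg[0] = (15 + 15 + 2) / 3 = 10.67; avg[1] = (15 + 2 + 17) / 3 = 11.33; avg[2] = (2 + 17 + 16) / 3 = 11.67; avg[3] = (17 + 16 + 7) / 3 = 13.33. Smoothed values: [10.67, 11.33, 11.67, 13.33]

[10.67, 11.33, 11.67, 13.33]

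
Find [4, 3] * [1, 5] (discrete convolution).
y[0] = 4×1 = 4; y[1] = 4×5 + 3×1 = 23; y[2] = 3×5 = 15

[4, 23, 15]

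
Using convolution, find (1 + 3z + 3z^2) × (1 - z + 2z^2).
Ascending coefficients: a = [1, 3, 3], b = [1, -1, 2]. c[0] = 1×1 = 1; c[1] = 1×-1 + 3×1 = 2; c[2] = 1×2 + 3×-1 + 3×1 = 2; c[3] = 3×2 + 3×-1 = 3; c[4] = 3×2 = 6. Result coefficients: [1, 2, 2, 3, 6] → 1 + 2z + 2z^2 + 3z^3 + 6z^4

1 + 2z + 2z^2 + 3z^3 + 6z^4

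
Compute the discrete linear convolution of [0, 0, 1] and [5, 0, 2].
y[0] = 0×5 = 0; y[1] = 0×0 + 0×5 = 0; y[2] = 0×2 + 0×0 + 1×5 = 5; y[3] = 0×2 + 1×0 = 0; y[4] = 1×2 = 2

[0, 0, 5, 0, 2]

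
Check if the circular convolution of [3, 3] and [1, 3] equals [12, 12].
Recompute circular convolution of [3, 3] and [1, 3]: y[0] = 3×1 + 3×3 = 12; y[1] = 3×3 + 3×1 = 12 → [12, 12]. Given [12, 12] matches, so answer: Yes

Yes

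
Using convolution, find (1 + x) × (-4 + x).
Ascending coefficients: a = [1, 1], b = [-4, 1]. c[0] = 1×-4 = -4; c[1] = 1×1 + 1×-4 = -3; c[2] = 1×1 = 1. Result coefficients: [-4, -3, 1] → -4 - 3x + x^2

-4 - 3x + x^2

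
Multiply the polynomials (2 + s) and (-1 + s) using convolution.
Ascending coefficients: a = [2, 1], b = [-1, 1]. c[0] = 2×-1 = -2; c[1] = 2×1 + 1×-1 = 1; c[2] = 1×1 = 1. Result coefficients: [-2, 1, 1] → -2 + s + s^2

-2 + s + s^2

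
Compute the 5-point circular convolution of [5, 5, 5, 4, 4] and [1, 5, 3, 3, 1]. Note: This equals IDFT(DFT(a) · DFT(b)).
Either evaluate y[k] = Σ_j a[j]·b[(k-j) mod 5] directly, or use IDFT(DFT(a) · DFT(b)). y[0] = 5×1 + 5×1 + 5×3 + 4×3 + 4×5 = 57; y[1] = 5×5 + 5×1 + 5×1 + 4×3 + 4×3 = 59; y[2] = 5×3 + 5×5 + 5×1 + 4×1 + 4×3 = 61; y[3] = 5×3 + 5×3 + 5×5 + 4×1 + 4×1 = 63; y[4] = 5×1 + 5×3 + 5×3 + 4×5 + 4×1 = 59. Result: [57, 59, 61, 63, 59]

[57, 59, 61, 63, 59]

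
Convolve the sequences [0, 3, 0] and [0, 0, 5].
y[0] = 0×0 = 0; y[1] = 0×0 + 3×0 = 0; y[2] = 0×5 + 3×0 + 0×0 = 0; y[3] = 3×5 + 0×0 = 15; y[4] = 0×5 = 0

[0, 0, 0, 15, 0]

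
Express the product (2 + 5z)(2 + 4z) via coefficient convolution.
Ascending coefficients: a = [2, 5], b = [2, 4]. c[0] = 2×2 = 4; c[1] = 2×4 + 5×2 = 18; c[2] = 5×4 = 20. Result coefficients: [4, 18, 20] → 4 + 18z + 20z^2

4 + 18z + 20z^2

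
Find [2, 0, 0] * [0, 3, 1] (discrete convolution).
y[0] = 2×0 = 0; y[1] = 2×3 + 0×0 = 6; y[2] = 2×1 + 0×3 + 0×0 = 2; y[3] = 0×1 + 0×3 = 0; y[4] = 0×1 = 0

[0, 6, 2, 0, 0]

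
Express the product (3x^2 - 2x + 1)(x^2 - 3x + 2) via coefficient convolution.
Ascending coefficients: a = [1, -2, 3], b = [2, -3, 1]. c[0] = 1×2 = 2; c[1] = 1×-3 + -2×2 = -7; c[2] = 1×1 + -2×-3 + 3×2 = 13; c[3] = -2×1 + 3×-3 = -11; c[4] = 3×1 = 3. Result coefficients: [2, -7, 13, -11, 3] → 3x^4 - 11x^3 + 13x^2 - 7x + 2

3x^4 - 11x^3 + 13x^2 - 7x + 2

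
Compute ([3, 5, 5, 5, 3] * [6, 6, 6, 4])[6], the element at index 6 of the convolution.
Use y[k] = Σ_i a[i]·b[k-i] at k=6. y[6] = 5×4 + 3×6 = 38

38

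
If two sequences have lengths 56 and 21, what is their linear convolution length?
Linear/full convolution length: m + n - 1 = 56 + 21 - 1 = 76

76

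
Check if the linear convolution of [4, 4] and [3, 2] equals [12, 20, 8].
Recompute linear convolution of [4, 4] and [3, 2]: y[0] = 4×3 = 12; y[1] = 4×2 + 4×3 = 20; y[2] = 4×2 = 8 → [12, 20, 8]. Given [12, 20, 8] matches, so answer: Yes

Yes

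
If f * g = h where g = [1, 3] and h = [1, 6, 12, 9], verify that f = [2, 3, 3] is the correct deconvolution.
Forward-compute [2, 3, 3] * [1, 3]: h[0] = 2×1 = 2; h[1] = 2×3 + 3×1 = 9; h[2] = 3×3 + 3×1 = 12; h[3] = 3×3 = 9 → [2, 9, 12, 9]. Does not match given h = [1, 6, 12, 9].

Not verified. [2, 3, 3] * [1, 3] = [2, 9, 12, 9], which differs from [1, 6, 12, 9] at index 0.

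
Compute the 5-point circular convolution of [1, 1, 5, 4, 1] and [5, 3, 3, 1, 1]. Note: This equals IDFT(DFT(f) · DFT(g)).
Either evaluate y[k] = Σ_j f[j]·g[(k-j) mod 5] directly, or use IDFT(DFT(f) · DFT(g)). y[0] = 1×5 + 1×1 + 5×1 + 4×3 + 1×3 = 26; y[1] = 1×3 + 1×5 + 5×1 + 4×1 + 1×3 = 20; y[2] = 1×3 + 1×3 + 5×5 + 4×1 + 1×1 = 36; y[3] = 1×1 + 1×3 + 5×3 + 4×5 + 1×1 = 40; y[4] = 1×1 + 1×1 + 5×3 + 4×3 + 1×5 = 34. Result: [26, 20, 36, 40, 34]

[26, 20, 36, 40, 34]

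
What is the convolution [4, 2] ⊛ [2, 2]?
y[0] = 4×2 = 8; y[1] = 4×2 + 2×2 = 12; y[2] = 2×2 = 4

[8, 12, 4]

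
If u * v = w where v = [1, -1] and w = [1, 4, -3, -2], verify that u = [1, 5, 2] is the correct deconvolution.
Forward-compute [1, 5, 2] * [1, -1]: w[0] = 1×1 = 1; w[1] = 1×-1 + 5×1 = 4; w[2] = 5×-1 + 2×1 = -3; w[3] = 2×-1 = -2 → [1, 4, -3, -2]. Matches given w = [1, 4, -3, -2], so verified.

Verified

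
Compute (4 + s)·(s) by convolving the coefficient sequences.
Ascending coefficients: a = [4, 1], b = [0, 1]. c[0] = 4×0 = 0; c[1] = 4×1 + 1×0 = 4; c[2] = 1×1 = 1. Result coefficients: [0, 4, 1] → 4s + s^2

4s + s^2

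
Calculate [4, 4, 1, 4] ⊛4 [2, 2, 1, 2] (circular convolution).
Use y[k] = Σ_j x[j]·h[(k-j) mod 4]. y[0] = 4×2 + 4×2 + 1×1 + 4×2 = 25; y[1] = 4×2 + 4×2 + 1×2 + 4×1 = 22; y[2] = 4×1 + 4×2 + 1×2 + 4×2 = 22; y[3] = 4×2 + 4×1 + 1×2 + 4×2 = 22. Result: [25, 22, 22, 22]

[25, 22, 22, 22]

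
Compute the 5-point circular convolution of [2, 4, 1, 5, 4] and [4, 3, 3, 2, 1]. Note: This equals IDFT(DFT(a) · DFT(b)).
Either evaluate y[k] = Σ_j a[j]·b[(k-j) mod 5] directly, or use IDFT(DFT(a) · DFT(b)). y[0] = 2×4 + 4×1 + 1×2 + 5×3 + 4×3 = 41; y[1] = 2×3 + 4×4 + 1×1 + 5×2 + 4×3 = 45; y[2] = 2×3 + 4×3 + 1×4 + 5×1 + 4×2 = 35; y[3] = 2×2 + 4×3 + 1×3 + 5×4 + 4×1 = 43; y[4] = 2×1 + 4×2 + 1×3 + 5×3 + 4×4 = 44. Result: [41, 45, 35, 43, 44]

[41, 45, 35, 43, 44]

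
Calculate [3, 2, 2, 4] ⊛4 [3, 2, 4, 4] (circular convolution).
Use y[k] = Σ_j a[j]·b[(k-j) mod 4]. y[0] = 3×3 + 2×4 + 2×4 + 4×2 = 33; y[1] = 3×2 + 2×3 + 2×4 + 4×4 = 36; y[2] = 3×4 + 2×2 + 2×3 + 4×4 = 38; y[3] = 3×4 + 2×4 + 2×2 + 4×3 = 36. Result: [33, 36, 38, 36]

[33, 36, 38, 36]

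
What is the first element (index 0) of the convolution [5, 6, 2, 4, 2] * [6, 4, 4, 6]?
Use y[k] = Σ_i a[i]·b[k-i] at k=0. y[0] = 5×6 = 30

30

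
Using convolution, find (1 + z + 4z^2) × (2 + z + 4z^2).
Ascending coefficients: a = [1, 1, 4], b = [2, 1, 4]. c[0] = 1×2 = 2; c[1] = 1×1 + 1×2 = 3; c[2] = 1×4 + 1×1 + 4×2 = 13; c[3] = 1×4 + 4×1 = 8; c[4] = 4×4 = 16. Result coefficients: [2, 3, 13, 8, 16] → 2 + 3z + 13z^2 + 8z^3 + 16z^4

2 + 3z + 13z^2 + 8z^3 + 16z^4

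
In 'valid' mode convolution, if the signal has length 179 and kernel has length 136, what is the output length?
'Valid' mode counts only positions where the kernel fully overlaps the signal: m - n + 1 = 179 - 136 + 1 = 44

44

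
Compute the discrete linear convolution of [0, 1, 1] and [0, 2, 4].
y[0] = 0×0 = 0; y[1] = 0×2 + 1×0 = 0; y[2] = 0×4 + 1×2 + 1×0 = 2; y[3] = 1×4 + 1×2 = 6; y[4] = 1×4 = 4

[0, 0, 2, 6, 4]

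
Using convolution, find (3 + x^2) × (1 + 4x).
Ascending coefficients: a = [3, 0, 1], b = [1, 4]. c[0] = 3×1 = 3; c[1] = 3×4 + 0×1 = 12; c[2] = 0×4 + 1×1 = 1; c[3] = 1×4 = 4. Result coefficients: [3, 12, 1, 4] → 3 + 12x + x^2 + 4x^3

3 + 12x + x^2 + 4x^3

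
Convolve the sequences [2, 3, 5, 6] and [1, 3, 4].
y[0] = 2×1 = 2; y[1] = 2×3 + 3×1 = 9; y[2] = 2×4 + 3×3 + 5×1 = 22; y[3] = 3×4 + 5×3 + 6×1 = 33; y[4] = 5×4 + 6×3 = 38; y[5] = 6×4 = 24

[2, 9, 22, 33, 38, 24]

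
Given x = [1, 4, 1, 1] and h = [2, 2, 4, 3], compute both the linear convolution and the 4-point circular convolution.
Linear: y_lin[0] = 1×2 = 2; y_lin[1] = 1×2 + 4×2 = 10; y_lin[2] = 1×4 + 4×2 + 1×2 = 14; y_lin[3] = 1×3 + 4×4 + 1×2 + 1×2 = 23; y_lin[4] = 4×3 + 1×4 + 1×2 = 18; y_lin[5] = 1×3 + 1×4 = 7; y_lin[6] = 1×3 = 3 → [2, 10, 14, 23, 18, 7, 3]. Circular (length 4): y[0] = 1×2 + 4×3 + 1×4 + 1×2 = 20; y[1] = 1×2 + 4×2 + 1×3 + 1×4 = 17; y[2] = 1×4 + 4×2 + 1×2 + 1×3 = 17; y[3] = 1×3 + 4×4 + 1×2 + 1×2 = 23 → [20, 17, 17, 23]

Linear: [2, 10, 14, 23, 18, 7, 3], Circular: [20, 17, 17, 23]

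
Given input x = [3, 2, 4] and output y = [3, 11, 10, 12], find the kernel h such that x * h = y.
Output length 4 = len(x) + len(h) - 1 ⇒ len(h) = 2. Solve h forward using h[k] = (y[k] - Σ_{i≥1} x[i]·h[k-i]) / x[0]: h[0] = y[0] / x[0] = 3 / 3 = 1; h[1] = (y[1] - 2×1) / x[0] = (11 - 2×1) / 3 = 3. So h = [1, 3]. Forward-check [3, 2, 4] * [1, 3]: y[0] = 3×1 = 3; y[1] = 3×3 + 2×1 = 11; y[2] = 2×3 + 4×1 = 10; y[3] = 4×3 = 12 → [3, 11, 10, 12] ✓

[1, 3]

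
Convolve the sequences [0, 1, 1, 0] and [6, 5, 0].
y[0] = 0×6 = 0; y[1] = 0×5 + 1×6 = 6; y[2] = 0×0 + 1×5 + 1×6 = 11; y[3] = 1×0 + 1×5 + 0×6 = 5; y[4] = 1×0 + 0×5 = 0; y[5] = 0×0 = 0

[0, 6, 11, 5, 0, 0]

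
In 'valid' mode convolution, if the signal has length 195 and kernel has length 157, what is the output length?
'Valid' mode counts only positions where the kernel fully overlaps the signal: m - n + 1 = 195 - 157 + 1 = 39

39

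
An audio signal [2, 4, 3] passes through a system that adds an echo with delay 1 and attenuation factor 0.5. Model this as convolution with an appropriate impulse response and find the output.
Direct-path + delayed-attenuated-path model → impulse response h = [1, 0.5] (1 at lag 0, 0.5 at lag 1). Output y[n] = x[n] + 0.5·x[n - 1] (with x[n] = 0 outside 0..2): y[0] = 2 + 0.5×0 = 2; y[1] = 4 + 0.5×2 = 5.0; y[2] = 3 + 0.5×4 = 5.0; y[3] = 0 + 0.5×3 = 1.5. So y = [2, 5.0, 5.0, 1.5]

[2, 5.0, 5.0, 1.5]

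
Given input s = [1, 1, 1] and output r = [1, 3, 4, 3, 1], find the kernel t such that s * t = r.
Output length 5 = len(s) + len(t) - 1 ⇒ len(t) = 3. Solve t forward using t[k] = (r[k] - Σ_{i≥1} s[i]·t[k-i]) / s[0]: t[0] = r[0] / s[0] = 1 / 1 = 1; t[1] = (r[1] - 1×1) / s[0] = (3 - 1×1) / 1 = 2; t[2] = (r[2] - 1×2 - 1×1) / s[0] = (4 - 1×2 - 1×1) / 1 = 1. So t = [1, 2, 1]. Forward-check [1, 1, 1] * [1, 2, 1]: r[0] = 1×1 = 1; r[1] = 1×2 + 1×1 = 3; r[2] = 1×1 + 1×2 + 1×1 = 4; r[3] = 1×1 + 1×2 = 3; r[4] = 1×1 = 1 → [1, 3, 4, 3, 1] ✓

[1, 2, 1]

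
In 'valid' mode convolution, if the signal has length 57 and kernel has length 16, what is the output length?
'Valid' mode counts only positions where the kernel fully overlaps the signal: m - n + 1 = 57 - 16 + 1 = 42

42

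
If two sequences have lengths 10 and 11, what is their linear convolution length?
Linear/full convolution length: m + n - 1 = 10 + 11 - 1 = 20

20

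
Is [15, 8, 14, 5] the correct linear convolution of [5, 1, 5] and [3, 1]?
Recompute linear convolution of [5, 1, 5] and [3, 1]: y[0] = 5×3 = 15; y[1] = 5×1 + 1×3 = 8; y[2] = 1×1 + 5×3 = 16; y[3] = 5×1 = 5 → [15, 8, 16, 5]. Compare to given [15, 8, 14, 5]: they differ at index 2: given 14, correct 16, so answer: No

No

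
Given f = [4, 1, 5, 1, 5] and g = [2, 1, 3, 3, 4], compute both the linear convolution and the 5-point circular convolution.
Linear: y_lin[0] = 4×2 = 8; y_lin[1] = 4×1 + 1×2 = 6; y_lin[2] = 4×3 + 1×1 + 5×2 = 23; y_lin[3] = 4×3 + 1×3 + 5×1 + 1×2 = 22; y_lin[4] = 4×4 + 1×3 + 5×3 + 1×1 + 5×2 = 45; y_lin[5] = 1×4 + 5×3 + 1×3 + 5×1 = 27; y_lin[6] = 5×4 + 1×3 + 5×3 = 38; y_lin[7] = 1×4 + 5×3 = 19; y_lin[8] = 5×4 = 20 → [8, 6, 23, 22, 45, 27, 38, 19, 20]. Circular (length 5): y[0] = 4×2 + 1×4 + 5×3 + 1×3 + 5×1 = 35; y[1] = 4×1 + 1×2 + 5×4 + 1×3 + 5×3 = 44; y[2] = 4×3 + 1×1 + 5×2 + 1×4 + 5×3 = 42; y[3] = 4×3 + 1×3 + 5×1 + 1×2 + 5×4 = 42; y[4] = 4×4 + 1×3 + 5×3 + 1×1 + 5×2 = 45 → [35, 44, 42, 42, 45]

Linear: [8, 6, 23, 22, 45, 27, 38, 19, 20], Circular: [35, 44, 42, 42, 45]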